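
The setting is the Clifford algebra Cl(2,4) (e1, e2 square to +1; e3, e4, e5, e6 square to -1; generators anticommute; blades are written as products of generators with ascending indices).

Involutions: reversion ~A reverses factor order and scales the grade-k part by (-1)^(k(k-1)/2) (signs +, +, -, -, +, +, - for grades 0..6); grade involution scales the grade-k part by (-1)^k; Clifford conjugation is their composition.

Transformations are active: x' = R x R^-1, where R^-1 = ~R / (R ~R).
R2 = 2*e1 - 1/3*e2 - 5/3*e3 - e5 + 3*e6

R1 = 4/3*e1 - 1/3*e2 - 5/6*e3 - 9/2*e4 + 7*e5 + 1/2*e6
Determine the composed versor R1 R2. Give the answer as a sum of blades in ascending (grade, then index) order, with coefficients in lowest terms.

Distribute over the terms of R2 (each basis-blade product reordered to ascending indices, repeated generators contracted through their squares):
R1 (2*e1) = 8/3 + 2/3*e1 e2 + 5/3*e1 e3 + 9*e1 e4 - 14*e1 e5 - e1 e6
R1 (-1/3*e2) = 1/9 - 4/9*e1 e2 - 5/18*e2 e3 - 3/2*e2 e4 + 7/3*e2 e5 + 1/6*e2 e6
R1 (-5/3*e3) = -25/18 - 20/9*e1 e3 + 5/9*e2 e3 - 15/2*e3 e4 + 35/3*e3 e5 + 5/6*e3 e6
R1 (-e5) = 7 - 4/3*e1 e5 + 1/3*e2 e5 + 5/6*e3 e5 + 9/2*e4 e5 + 1/2*e5 e6
R1 (3*e6) = -3/2 + 4*e1 e6 - e2 e6 - 5/2*e3 e6 - 27/2*e4 e6 + 21*e5 e6
Summing the partial products and collecting blades:
Answer: 62/9 + 2/9*e1 e2 - 5/9*e1 e3 + 9*e1 e4 - 46/3*e1 e5 + 3*e1 e6 + 5/18*e2 e3 - 3/2*e2 e4 + 8/3*e2 e5 - 5/6*e2 e6 - 15/2*e3 e4 + 25/2*e3 e5 - 5/3*e3 e6 + 9/2*e4 e5 - 27/2*e4 e6 + 43/2*e5 e6


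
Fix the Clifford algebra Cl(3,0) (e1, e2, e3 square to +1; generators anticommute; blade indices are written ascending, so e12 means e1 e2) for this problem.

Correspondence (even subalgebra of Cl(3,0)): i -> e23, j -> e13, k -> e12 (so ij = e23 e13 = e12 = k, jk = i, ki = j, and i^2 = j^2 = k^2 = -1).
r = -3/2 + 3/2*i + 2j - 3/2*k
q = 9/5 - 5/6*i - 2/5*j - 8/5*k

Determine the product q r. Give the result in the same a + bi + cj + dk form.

In blades: q = 9/5 - 8/5*e12 - 2/5*e13 - 5/6*e23, r = -3/2 - 3/2*e12 + 2*e13 + 3/2*e23.
Distribute q over r term by term (generator squares from the signature, products reordered to ascending indices): (9/5)*r = -27/10 - 27/10*e12 + 18/5*e13 + 27/10*e23; (-8/5*e12)*r = -12/5 + 12/5*e12 - 12/5*e13 + 16/5*e23; (-2/5*e13)*r = 4/5 + 3/5*e12 + 3/5*e13 + 3/5*e23; (-5/6*e23)*r = 5/4 - 5/3*e12 - 5/4*e13 + 5/4*e23.
Sum: -61/20 - 41/30*e12 + 11/20*e13 + 31/4*e23; translating back through the correspondence:
Answer: -61/20 + 31/4*i + 11/20*j - 41/30*k


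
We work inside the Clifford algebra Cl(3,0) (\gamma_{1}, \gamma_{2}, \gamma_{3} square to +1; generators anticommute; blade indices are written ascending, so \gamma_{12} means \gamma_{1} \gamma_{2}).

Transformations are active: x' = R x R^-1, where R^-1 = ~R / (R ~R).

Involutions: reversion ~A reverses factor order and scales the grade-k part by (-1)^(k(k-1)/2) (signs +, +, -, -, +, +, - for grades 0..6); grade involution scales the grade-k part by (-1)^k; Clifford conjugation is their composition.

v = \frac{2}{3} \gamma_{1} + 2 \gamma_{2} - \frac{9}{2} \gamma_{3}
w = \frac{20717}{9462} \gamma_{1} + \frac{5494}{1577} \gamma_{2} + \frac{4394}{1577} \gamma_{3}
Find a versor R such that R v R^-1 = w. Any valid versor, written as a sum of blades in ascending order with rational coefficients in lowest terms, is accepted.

Since q(v) = q(w) = \frac{889}{36}, the sum R = v + w = \frac{27025}{9462} \gamma_{1} + \frac{8648}{1577} \gamma_{2} - \frac{5405}{3154} \gamma_{3} does the job whenever invertible.
Answer: \frac{27025}{9462} \gamma_{1} + \frac{8648}{1577} \gamma_{2} - \frac{5405}{3154} \gamma_{3}


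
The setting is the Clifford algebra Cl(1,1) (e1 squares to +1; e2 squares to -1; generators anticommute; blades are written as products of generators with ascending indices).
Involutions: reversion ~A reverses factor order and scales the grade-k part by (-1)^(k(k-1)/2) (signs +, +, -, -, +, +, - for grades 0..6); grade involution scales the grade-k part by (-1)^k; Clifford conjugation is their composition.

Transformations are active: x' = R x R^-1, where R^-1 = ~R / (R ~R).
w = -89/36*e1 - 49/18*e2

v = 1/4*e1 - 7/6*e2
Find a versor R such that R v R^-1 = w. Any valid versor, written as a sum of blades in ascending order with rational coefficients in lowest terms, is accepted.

The midline construction: v and w both square to -187/144, so reflecting in their sum -20/9*e1 - 35/9*e2 exchanges them.
Answer: -20/9*e1 - 35/9*e2


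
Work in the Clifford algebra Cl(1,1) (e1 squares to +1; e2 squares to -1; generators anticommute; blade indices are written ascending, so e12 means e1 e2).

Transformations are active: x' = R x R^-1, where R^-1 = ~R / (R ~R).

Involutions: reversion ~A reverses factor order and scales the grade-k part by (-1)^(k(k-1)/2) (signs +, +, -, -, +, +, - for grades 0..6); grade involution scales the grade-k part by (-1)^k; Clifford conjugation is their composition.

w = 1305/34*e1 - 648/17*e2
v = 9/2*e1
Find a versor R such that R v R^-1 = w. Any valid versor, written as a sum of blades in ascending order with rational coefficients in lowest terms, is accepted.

Sketch: the shared square 81/4 makes R = v + w = 729/17*e1 - 648/17*e2 the natural versor; its sandwich fixes that direction, negates (v - w)/2, and sends v to w.
Answer: 729/17*e1 - 648/17*e2


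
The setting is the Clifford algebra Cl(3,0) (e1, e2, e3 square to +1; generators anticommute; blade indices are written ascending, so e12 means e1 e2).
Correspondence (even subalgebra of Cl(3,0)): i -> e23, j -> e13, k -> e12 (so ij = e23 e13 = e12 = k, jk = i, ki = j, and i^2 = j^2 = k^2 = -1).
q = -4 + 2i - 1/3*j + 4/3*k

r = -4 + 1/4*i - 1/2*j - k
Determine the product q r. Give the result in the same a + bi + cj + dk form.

In blades: q = -4 + 4/3*e12 - 1/3*e13 + 2*e23, r = -4 - e12 - 1/2*e13 + 1/4*e23.
Distribute q over r term by term (generator squares from the signature, products reordered to ascending indices): (-4)*r = 16 + 4*e12 + 2*e13 - e23; (4/3*e12)*r = 4/3 - 16/3*e12 + 1/3*e13 + 2/3*e23; (-1/3*e13)*r = -1/6 + 1/12*e12 + 4/3*e13 + 1/3*e23; (2*e23)*r = -1/2 - e12 + 2*e13 - 8*e23.
Sum: 50/3 - 9/4*e12 + 17/3*e13 - 8*e23; translating back through the correspondence:
Answer: 50/3 - 8i + 17/3*j - 9/4*k


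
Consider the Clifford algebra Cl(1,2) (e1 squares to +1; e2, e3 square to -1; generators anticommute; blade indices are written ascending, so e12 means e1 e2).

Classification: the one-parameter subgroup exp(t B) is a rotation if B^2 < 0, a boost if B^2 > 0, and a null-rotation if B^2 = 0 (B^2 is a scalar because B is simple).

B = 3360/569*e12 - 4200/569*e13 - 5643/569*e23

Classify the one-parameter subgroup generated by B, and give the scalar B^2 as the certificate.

B^2 term by term: the squares give (3360/569)^2*(e12)^2 + (-4200/569)^2*(e13)^2 + (-5643/569)^2*(e23)^2 = 11289600/323761*(+1) + 17640000/323761*(+1) + 31843449/323761*(-1) = -9 (each basis 2-blade squares to minus the product of its generators' squares); cross terms between blades sharing an index anticommute and cancel. So B^2 = -9.
Answer: rotation, certificate B^2 = -9. One invariant decides it: the square -9 survives every conjugation, and its sign is exactly the classification.


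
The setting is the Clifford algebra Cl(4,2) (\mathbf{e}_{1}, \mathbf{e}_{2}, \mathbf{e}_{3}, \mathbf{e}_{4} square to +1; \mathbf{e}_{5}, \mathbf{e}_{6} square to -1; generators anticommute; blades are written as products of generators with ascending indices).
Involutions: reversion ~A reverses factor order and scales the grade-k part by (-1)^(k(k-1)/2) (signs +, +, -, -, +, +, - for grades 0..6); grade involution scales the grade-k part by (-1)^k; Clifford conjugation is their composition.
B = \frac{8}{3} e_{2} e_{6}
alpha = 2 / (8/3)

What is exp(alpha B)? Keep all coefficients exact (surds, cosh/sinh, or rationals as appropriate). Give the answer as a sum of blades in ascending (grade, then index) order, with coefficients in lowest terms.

B^2 = (\frac{8}{3})^2*(e_{2} e_{6})^2 = \frac{64}{9}*(+1) = \frac{64}{9} (a basis 2-blade squares to minus the product of its generators' squares).
B^2 = \frac{64}{9} — a positive square means the series sums to a boost: l = \frac{8}{3}, alpha*l = 2, so exp(alpha B) = cosh(2) + (sinh(2)/(\frac{8}{3}))*B = \cosh{\left(2 \right)} + (\frac{3 \sinh{\left(2 \right)}}{8})*B.
Answer: \cosh{\left(2 \right)} + \sinh{\left(2 \right)} e_{2} e_{6}


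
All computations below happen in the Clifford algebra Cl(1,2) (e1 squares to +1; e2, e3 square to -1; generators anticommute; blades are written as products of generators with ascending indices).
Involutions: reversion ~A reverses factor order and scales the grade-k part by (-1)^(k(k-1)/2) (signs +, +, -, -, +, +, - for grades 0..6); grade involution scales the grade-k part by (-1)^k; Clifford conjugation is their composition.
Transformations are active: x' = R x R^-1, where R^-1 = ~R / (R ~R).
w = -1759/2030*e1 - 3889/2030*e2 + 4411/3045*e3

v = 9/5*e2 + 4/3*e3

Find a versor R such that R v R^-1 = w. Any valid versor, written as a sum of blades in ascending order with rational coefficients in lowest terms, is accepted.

Key observation: q(v) = q(w) = -1129/225 (sandwiches preserve the norm), so R = v + w = -1759/2030*e1 - 47/406*e2 + 8471/3045*e3 works whenever it is invertible — the component of v along it is kept and (v - w)/2 reverses, sending v to w.
Answer: -1759/2030*e1 - 47/406*e2 + 8471/3045*e3


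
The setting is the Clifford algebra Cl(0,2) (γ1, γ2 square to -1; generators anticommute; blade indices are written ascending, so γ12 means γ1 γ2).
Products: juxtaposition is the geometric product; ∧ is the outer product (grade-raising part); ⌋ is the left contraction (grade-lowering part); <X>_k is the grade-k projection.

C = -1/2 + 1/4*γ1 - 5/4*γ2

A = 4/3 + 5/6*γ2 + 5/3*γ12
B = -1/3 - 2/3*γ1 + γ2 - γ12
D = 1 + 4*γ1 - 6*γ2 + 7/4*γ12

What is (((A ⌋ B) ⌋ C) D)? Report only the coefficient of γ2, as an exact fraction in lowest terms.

step 1: 7/18 - 31/18*γ1 + 4/3*γ2 - 4/3*γ12
step 2: 137/72 + 7/72*γ1 - 35/72*γ2
step 3: -101/72 + 1975/288*γ1 - 1159/96*γ2 + 1351/288*γ12
Answer: -1159/96


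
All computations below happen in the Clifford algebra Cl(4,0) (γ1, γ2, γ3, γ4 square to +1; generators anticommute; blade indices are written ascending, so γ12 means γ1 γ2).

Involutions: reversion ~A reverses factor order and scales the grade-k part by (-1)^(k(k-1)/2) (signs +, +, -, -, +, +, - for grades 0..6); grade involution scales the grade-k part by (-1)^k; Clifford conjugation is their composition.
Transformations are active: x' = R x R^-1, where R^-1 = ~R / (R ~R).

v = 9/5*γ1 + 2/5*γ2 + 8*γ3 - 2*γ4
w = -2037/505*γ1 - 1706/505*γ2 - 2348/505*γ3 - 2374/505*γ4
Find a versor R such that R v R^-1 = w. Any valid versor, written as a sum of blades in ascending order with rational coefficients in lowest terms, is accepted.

A norm check does it: q(v) = q(w) = 357/5, hence R = v + w = -1128/505*γ1 - 1504/505*γ2 + 1692/505*γ3 - 3384/505*γ4 realises the map — parallel part kept, (v - w)/2 negated, v carried to w.
Answer: -1128/505*γ1 - 1504/505*γ2 + 1692/505*γ3 - 3384/505*γ4


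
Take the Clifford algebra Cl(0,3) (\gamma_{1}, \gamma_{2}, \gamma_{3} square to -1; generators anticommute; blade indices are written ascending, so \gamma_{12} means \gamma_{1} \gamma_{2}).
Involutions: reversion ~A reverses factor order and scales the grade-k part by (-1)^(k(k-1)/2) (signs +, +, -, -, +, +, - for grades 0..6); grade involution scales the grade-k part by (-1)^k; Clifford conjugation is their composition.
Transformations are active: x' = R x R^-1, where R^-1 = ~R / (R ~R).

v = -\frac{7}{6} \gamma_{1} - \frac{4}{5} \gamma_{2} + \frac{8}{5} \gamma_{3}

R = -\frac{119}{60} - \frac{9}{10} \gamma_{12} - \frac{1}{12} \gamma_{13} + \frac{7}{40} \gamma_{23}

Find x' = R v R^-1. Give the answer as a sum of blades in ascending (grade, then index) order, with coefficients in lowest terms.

~R = -\frac{119}{60} + \frac{9}{10} \gamma_{12} + \frac{1}{12} \gamma_{13} - \frac{7}{40} \gamma_{23}, and R ~R = \frac{68849}{14400}, so R^-1 = ~R / (\frac{68849}{14400}).
R v = \frac{3109}{1800} \gamma_{1} + \frac{707}{300} \gamma_{2} - \frac{5789}{1800} \gamma_{3} - \frac{2053}{1200} \gamma_{123}
Answer: -\frac{24507}{62590} \gamma_{1} - \frac{38018}{31295} \gamma_{2} + \frac{32152}{18777} \gamma_{3}


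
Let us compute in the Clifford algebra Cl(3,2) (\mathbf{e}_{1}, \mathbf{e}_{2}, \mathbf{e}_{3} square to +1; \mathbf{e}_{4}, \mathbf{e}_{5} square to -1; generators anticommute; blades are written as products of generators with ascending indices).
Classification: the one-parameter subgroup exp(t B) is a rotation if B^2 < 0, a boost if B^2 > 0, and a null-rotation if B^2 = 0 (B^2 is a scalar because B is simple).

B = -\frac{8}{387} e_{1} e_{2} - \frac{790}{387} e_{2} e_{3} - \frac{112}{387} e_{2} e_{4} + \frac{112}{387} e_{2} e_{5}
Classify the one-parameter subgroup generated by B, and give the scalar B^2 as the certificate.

B^2 term by term: the squares give (-\frac{8}{387})^2*(e_{1} e_{2})^2 + (-\frac{790}{387})^2*(e_{2} e_{3})^2 + (-\frac{112}{387})^2*(e_{2} e_{4})^2 + (\frac{112}{387})^2*(e_{2} e_{5})^2 = \frac{64}{149769}*(-1) + \frac{624100}{149769}*(-1) + \frac{12544}{149769}*(+1) + \frac{12544}{149769}*(+1) = -4 (each basis 2-blade squares to minus the product of its generators' squares); cross terms between blades sharing an index anticommute and cancel. So B^2 = -4.
Answer: rotation, certificate B^2 = -4. Key observation: B^2 = -4 is a conjugation invariant, so its sign decides the class regardless of the surface form of B.


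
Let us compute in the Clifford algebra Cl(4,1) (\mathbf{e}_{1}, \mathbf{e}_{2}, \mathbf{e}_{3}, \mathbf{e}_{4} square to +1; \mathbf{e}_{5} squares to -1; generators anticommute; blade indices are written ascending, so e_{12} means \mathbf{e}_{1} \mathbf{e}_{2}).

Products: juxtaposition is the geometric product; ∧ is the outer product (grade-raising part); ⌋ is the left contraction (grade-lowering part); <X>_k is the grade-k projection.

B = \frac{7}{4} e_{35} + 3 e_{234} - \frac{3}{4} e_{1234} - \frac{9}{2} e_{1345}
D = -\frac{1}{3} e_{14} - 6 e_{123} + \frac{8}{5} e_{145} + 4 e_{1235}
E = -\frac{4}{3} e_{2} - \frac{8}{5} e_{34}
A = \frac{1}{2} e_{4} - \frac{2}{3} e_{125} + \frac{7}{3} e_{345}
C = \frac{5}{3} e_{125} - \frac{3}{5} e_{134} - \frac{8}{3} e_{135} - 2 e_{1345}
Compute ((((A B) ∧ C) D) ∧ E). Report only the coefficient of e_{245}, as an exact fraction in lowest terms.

step 1: \frac{21}{2} e_{1} - \frac{49}{12} e_{4} + \frac{3}{2} e_{23} + 7 e_{25} - \frac{19}{24} e_{123} + \frac{7}{4} e_{125} - \frac{9}{4} e_{135} - 3 e_{234} - \frac{11}{8} e_{345} + 2 e_{1345}
step 2: -\frac{245}{36} e_{1245} + \frac{98}{9} e_{1345} - \frac{21}{5} e_{12345}
step 3: \frac{98}{9} e_{2} - \frac{784}{45} e_{3} - \frac{84}{5} e_{4} - \frac{168}{25} e_{23} - \frac{392}{9} e_{24} + \frac{245}{108} e_{25} - \frac{245}{9} e_{34} - \frac{98}{27} e_{35} - \frac{126}{5} e_{45} - \frac{7}{5} e_{235} - \frac{196}{3} e_{245} - \frac{245}{6} e_{345}
step 4: -\frac{3136}{135} e_{23} - \frac{112}{5} e_{24} + \frac{2548}{135} e_{234} + \frac{392}{81} e_{235} + \frac{168}{5} e_{245} - \frac{1568}{27} e_{2345}
Answer: \frac{168}{5}


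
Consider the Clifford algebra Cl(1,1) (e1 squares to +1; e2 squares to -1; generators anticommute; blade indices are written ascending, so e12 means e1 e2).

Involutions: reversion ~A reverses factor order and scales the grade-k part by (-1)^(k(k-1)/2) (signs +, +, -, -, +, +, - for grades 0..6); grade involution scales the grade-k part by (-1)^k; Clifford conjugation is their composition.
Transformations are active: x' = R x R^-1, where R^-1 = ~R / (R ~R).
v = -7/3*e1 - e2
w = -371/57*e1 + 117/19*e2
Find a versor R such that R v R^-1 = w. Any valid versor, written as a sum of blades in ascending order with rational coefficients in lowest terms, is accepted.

Equal squares first: v^2 = w^2 = 40/9. Then v + w = -168/19*e1 + 98/19*e2 is a versor taking v to w, provided it is invertible.
Answer: -168/19*e1 + 98/19*e2


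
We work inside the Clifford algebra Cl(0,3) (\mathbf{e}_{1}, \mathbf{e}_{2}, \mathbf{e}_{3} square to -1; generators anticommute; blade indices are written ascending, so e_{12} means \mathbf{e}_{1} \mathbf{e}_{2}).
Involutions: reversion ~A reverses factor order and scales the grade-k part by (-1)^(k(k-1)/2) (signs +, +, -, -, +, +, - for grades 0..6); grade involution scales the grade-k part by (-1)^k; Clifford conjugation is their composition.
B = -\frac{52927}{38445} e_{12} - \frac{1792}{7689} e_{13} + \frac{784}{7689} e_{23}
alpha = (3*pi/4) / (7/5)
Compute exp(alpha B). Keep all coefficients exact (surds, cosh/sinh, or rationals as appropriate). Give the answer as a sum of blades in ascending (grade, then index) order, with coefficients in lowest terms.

B^2 term by term: the squares give (-\frac{52927}{38445})^2*(e_{12})^2 + (-\frac{1792}{7689})^2*(e_{13})^2 + (\frac{784}{7689})^2*(e_{23})^2 = \frac{2801267329}{1478018025}*(-1) + \frac{3211264}{59120721}*(-1) + \frac{614656}{59120721}*(-1) = -\frac{49}{25} (each basis 2-blade squares to minus the product of its generators' squares); cross terms between blades sharing an index anticommute and cancel. So B^2 = -\frac{49}{25}.
B^2 = -\frac{49}{25} — since the square is negative, the closed form is circular: l = \frac{7}{5}, alpha*l = \frac{3 \pi}{4}, so exp(alpha B) = cos(\frac{3 \pi}{4}) + (sin(\frac{3 \pi}{4})/(\frac{7}{5}))*B = - \frac{\sqrt{2}}{2} + (\frac{5 \sqrt{2}}{14})*B.
Answer: - \frac{\sqrt{2}}{2} - \frac{7561 \sqrt{2}}{15378} e_{12} - \frac{640 \sqrt{2}}{7689} e_{13} + \frac{280 \sqrt{2}}{7689} e_{23}


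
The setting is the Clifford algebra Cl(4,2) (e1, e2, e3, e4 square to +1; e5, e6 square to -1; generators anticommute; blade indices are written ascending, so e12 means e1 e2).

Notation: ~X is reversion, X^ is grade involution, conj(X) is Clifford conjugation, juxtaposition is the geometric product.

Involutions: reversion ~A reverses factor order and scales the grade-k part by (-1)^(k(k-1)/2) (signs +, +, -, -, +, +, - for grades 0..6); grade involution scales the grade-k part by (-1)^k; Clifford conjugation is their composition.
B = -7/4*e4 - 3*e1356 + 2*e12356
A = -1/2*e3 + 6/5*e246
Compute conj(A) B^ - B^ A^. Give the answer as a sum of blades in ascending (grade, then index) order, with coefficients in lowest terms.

first term: -21/10*e26 + 7/8*e34 + 3/2*e156 - e1256 + 12/5*e1345 + 18/5*e12345
second term: 21/10*e26 - 7/8*e34 - 3/2*e156 - e1256 + 12/5*e1345 + 18/5*e12345
Answer: -21/5*e26 + 7/4*e34 + 3*e156


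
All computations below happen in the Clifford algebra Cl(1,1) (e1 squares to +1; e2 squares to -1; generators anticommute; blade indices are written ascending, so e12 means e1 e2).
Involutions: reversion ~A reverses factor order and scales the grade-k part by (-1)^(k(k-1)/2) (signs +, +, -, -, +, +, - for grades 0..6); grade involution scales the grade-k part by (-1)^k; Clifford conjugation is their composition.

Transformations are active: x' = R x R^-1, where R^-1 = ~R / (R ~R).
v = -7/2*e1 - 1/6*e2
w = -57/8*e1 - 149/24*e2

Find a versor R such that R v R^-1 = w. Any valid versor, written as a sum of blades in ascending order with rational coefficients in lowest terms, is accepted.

Why this works: both vectors square to 110/9, so q(v) = q(w) and R = v + w = -85/8*e1 - 51/8*e2 carries v to w — its own direction survives, the complement (v - w)/2 flips.
Answer: -85/8*e1 - 51/8*e2


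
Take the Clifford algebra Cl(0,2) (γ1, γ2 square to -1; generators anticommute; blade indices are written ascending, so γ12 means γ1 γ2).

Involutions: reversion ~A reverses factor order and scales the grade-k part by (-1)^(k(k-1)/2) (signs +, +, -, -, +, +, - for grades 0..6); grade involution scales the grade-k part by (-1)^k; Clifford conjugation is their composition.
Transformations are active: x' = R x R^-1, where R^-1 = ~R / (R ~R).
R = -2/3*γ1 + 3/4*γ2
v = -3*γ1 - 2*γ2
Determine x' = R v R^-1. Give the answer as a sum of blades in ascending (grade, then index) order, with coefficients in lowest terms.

~R = -2/3*γ1 + 3/4*γ2, and R ~R = -145/144, so R^-1 = ~R / (-145/144).
R v = -1/2 + 43/12*γ12
Answer: 339/145*γ1 + 398/145*γ2


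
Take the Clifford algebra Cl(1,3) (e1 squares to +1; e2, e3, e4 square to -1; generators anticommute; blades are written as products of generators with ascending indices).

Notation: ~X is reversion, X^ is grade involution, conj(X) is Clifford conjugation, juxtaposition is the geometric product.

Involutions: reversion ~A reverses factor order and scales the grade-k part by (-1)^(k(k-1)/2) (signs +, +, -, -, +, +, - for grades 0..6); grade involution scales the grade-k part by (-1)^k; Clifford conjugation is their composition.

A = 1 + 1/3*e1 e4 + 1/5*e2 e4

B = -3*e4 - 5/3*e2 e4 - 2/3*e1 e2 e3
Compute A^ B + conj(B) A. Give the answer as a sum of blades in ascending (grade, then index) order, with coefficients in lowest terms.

first term: 1/3 + e1 + 3/5*e2 - 3*e4 - 5/9*e1 e2 - 5/3*e2 e4 - 2/3*e1 e2 e3 + 2/15*e1 e3 e4 + 2/9*e2 e3 e4
second term: -1/3 + e1 + 3/5*e2 + 3*e4 - 5/9*e1 e2 + 5/3*e2 e4 - 2/3*e1 e2 e3 - 2/15*e1 e3 e4 - 2/9*e2 e3 e4
Answer: 2*e1 + 6/5*e2 - 10/9*e1 e2 - 4/3*e1 e2 e3


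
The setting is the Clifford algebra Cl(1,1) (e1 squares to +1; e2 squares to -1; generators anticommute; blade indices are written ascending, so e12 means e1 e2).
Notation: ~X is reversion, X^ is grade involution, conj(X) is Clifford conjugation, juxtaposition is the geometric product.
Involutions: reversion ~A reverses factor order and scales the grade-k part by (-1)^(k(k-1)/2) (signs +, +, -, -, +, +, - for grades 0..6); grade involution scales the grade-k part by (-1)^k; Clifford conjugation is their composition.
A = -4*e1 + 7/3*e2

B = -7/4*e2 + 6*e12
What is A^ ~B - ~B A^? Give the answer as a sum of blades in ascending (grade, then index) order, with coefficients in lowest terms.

first term: -49/12 + 14*e1 - 24*e2 - 7*e12
second term: -49/12 - 14*e1 + 24*e2 + 7*e12
Answer: 28*e1 - 48*e2 - 14*e12


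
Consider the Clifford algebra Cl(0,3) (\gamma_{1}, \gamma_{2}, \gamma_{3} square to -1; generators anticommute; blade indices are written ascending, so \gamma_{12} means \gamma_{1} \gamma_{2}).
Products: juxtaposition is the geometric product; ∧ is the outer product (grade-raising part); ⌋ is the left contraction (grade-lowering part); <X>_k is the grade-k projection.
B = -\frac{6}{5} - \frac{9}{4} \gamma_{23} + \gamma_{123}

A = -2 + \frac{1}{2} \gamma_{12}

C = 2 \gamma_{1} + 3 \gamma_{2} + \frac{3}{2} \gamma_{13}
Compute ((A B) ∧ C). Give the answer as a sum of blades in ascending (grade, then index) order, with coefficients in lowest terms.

step 1: \frac{12}{5} - \frac{1}{2} \gamma_{3} - \frac{3}{5} \gamma_{12} + \frac{9}{8} \gamma_{13} + \frac{9}{2} \gamma_{23} - 2 \gamma_{123}
step 2: \frac{24}{5} \gamma_{1} + \frac{36}{5} \gamma_{2} + \frac{23}{5} \gamma_{13} + \frac{3}{2} \gamma_{23} + \frac{45}{8} \gamma_{123}
Answer: \frac{24}{5} \gamma_{1} + \frac{36}{5} \gamma_{2} + \frac{23}{5} \gamma_{13} + \frac{3}{2} \gamma_{23} + \frac{45}{8} \gamma_{123}


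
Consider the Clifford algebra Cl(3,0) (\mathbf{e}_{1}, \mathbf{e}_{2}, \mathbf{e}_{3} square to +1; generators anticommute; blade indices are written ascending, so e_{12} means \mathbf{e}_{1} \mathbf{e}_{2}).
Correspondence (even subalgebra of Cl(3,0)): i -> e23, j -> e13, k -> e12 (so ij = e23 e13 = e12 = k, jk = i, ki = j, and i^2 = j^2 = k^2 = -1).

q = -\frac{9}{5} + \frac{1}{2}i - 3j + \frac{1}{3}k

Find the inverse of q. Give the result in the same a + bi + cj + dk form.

In blades: q = -\frac{9}{5} + \frac{1}{3} e_{12} - 3 e_{13} + \frac{1}{2} e_{23}.
With qbar = -\frac{9}{5} - \frac{1}{3} e_{12} + 3 e_{13} - \frac{1}{2} e_{23} (scalar fixed, mapped units negated), q qbar = \frac{11341}{900} (the sum of squared coefficients), so q^-1 = qbar / (\frac{11341}{900}) = -\frac{1620}{11341} - \frac{300}{11341} e_{12} + \frac{2700}{11341} e_{13} - \frac{450}{11341} e_{23}; translating back:
Answer: -\frac{1620}{11341} - \frac{450}{11341}i + \frac{2700}{11341}j - \frac{300}{11341}k


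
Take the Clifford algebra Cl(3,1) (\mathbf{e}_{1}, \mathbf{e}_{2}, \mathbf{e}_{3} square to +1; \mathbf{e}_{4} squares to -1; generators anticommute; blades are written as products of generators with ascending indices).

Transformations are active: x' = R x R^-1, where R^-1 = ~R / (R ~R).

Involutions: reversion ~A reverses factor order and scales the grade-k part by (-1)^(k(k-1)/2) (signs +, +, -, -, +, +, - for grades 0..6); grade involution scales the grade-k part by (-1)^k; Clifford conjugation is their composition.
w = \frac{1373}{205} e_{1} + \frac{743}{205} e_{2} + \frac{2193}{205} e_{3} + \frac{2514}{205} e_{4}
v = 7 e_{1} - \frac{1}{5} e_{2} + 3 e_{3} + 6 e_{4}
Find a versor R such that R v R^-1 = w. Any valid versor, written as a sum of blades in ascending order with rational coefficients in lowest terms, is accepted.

Key observation: q(v) = q(w) = \frac{551}{25} (sandwiches preserve the norm), so R = v + w = \frac{2808}{205} e_{1} + \frac{702}{205} e_{2} + \frac{2808}{205} e_{3} + \frac{3744}{205} e_{4} works whenever it is invertible — the component of v along it is kept and (v - w)/2 reverses, sending v to w.
Answer: \frac{2808}{205} e_{1} + \frac{702}{205} e_{2} + \frac{2808}{205} e_{3} + \frac{3744}{205} e_{4}


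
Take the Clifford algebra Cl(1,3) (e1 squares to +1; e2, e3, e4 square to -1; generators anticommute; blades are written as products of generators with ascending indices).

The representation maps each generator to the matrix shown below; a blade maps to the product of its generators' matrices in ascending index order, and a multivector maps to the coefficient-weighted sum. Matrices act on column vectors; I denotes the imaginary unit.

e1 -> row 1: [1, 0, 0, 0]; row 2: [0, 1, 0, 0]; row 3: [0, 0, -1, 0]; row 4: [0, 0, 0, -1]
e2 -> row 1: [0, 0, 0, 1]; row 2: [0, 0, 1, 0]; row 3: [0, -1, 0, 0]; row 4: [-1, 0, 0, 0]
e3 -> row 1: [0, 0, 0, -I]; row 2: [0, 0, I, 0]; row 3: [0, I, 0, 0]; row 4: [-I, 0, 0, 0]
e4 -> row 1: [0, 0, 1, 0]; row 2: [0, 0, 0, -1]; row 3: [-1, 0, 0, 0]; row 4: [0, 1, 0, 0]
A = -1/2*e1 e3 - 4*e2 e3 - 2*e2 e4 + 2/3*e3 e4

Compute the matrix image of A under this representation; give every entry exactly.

Bivector images (products of the table entries): rho(e1 e3) = rho(e1)rho(e3) = row 1: [0, 0, 0, -I]; row 2: [0, 0, I, 0]; row 3: [0, -I, 0, 0]; row 4: [I, 0, 0, 0]; rho(e2 e3) = rho(e2)rho(e3) = row 1: [-I, 0, 0, 0]; row 2: [0, I, 0, 0]; row 3: [0, 0, -I, 0]; row 4: [0, 0, 0, I]; rho(e2 e4) = rho(e2)rho(e4) = row 1: [0, 1, 0, 0]; row 2: [-1, 0, 0, 0]; row 3: [0, 0, 0, 1]; row 4: [0, 0, -1, 0]; rho(e3 e4) = rho(e3)rho(e4) = row 1: [0, -I, 0, 0]; row 2: [-I, 0, 0, 0]; row 3: [0, 0, 0, -I]; row 4: [0, 0, -I, 0].
M = (-1/2)*rho(e1 e3) + (-4)*rho(e2 e3) + (-2)*rho(e2 e4) + (2/3)*rho(e3 e4), summed entrywise:
Answer: row 1: [4*I, -2 - 2*I/3, 0, I/2]; row 2: [2 - 2*I/3, -4*I, -I/2, 0]; row 3: [0, I/2, 4*I, -2 - 2*I/3]; row 4: [-I/2, 0, 2 - 2*I/3, -4*I]


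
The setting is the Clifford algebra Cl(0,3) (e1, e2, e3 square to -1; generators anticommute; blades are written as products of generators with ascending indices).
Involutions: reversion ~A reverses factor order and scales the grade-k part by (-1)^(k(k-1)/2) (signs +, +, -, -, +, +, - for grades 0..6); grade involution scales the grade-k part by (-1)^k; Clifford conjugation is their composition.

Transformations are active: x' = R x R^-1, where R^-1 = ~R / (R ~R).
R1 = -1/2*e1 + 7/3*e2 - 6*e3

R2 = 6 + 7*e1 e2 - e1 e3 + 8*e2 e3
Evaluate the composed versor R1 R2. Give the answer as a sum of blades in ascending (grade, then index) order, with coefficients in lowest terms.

Distribute over the terms of R1 (each basis-blade product reordered to ascending indices, repeated generators contracted through their squares):
(-1/2*e1) R2 = -3*e1 + 7/2*e2 - 1/2*e3 - 4*e1 e2 e3
(7/3*e2) R2 = 49/3*e1 + 14*e2 - 56/3*e3 + 7/3*e1 e2 e3
(-6*e3) R2 = 6*e1 - 48*e2 - 36*e3 - 42*e1 e2 e3
Summing the partial products and collecting blades:
Answer: 58/3*e1 - 61/2*e2 - 331/6*e3 - 131/3*e1 e2 e3


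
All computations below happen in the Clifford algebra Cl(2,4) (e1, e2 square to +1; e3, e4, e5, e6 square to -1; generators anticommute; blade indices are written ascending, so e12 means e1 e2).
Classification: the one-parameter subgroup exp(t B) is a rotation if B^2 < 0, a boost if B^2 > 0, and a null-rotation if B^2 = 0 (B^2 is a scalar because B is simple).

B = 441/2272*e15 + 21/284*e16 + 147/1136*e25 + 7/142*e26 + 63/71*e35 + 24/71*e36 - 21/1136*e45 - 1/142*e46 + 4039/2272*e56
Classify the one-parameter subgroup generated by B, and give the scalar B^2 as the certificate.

B^2 term by term: the squares give (441/2272)^2*(e15)^2 + (21/284)^2*(e16)^2 + (147/1136)^2*(e25)^2 + (7/142)^2*(e26)^2 + (63/71)^2*(e35)^2 + (24/71)^2*(e36)^2 + (-21/1136)^2*(e45)^2 + (-1/142)^2*(e46)^2 + (4039/2272)^2*(e56)^2 = 194481/5161984*(+1) + 441/80656*(+1) + 21609/1290496*(+1) + 49/20164*(+1) + 3969/5041*(-1) + 576/5041*(-1) + 441/1290496*(-1) + 1/20164*(-1) + 16313521/5161984*(-1) = -4 (each basis 2-blade squares to minus the product of its generators' squares); cross terms between blades sharing an index anticommute and cancel; the commuting (index-disjoint) pairs give grade-4 terms 2*c*c'*(blade product), which cancel blade by blade — e1256: -3087/161312 + 3087/161312 = 0; e1356: -1323/10082 + 1323/10082 = 0; e1456: 441/161312 - 441/161312 = 0; e2356: -441/5041 + 441/5041 = 0; e2456: 147/80656 - 147/80656 = 0; e3456: 63/5041 - 63/5041 = 0 — confirming B is simple. So B^2 = -4.
Answer: rotation, certificate B^2 = -4. The scalar -4 is the complete invariant here: its sign names the subgroup type.


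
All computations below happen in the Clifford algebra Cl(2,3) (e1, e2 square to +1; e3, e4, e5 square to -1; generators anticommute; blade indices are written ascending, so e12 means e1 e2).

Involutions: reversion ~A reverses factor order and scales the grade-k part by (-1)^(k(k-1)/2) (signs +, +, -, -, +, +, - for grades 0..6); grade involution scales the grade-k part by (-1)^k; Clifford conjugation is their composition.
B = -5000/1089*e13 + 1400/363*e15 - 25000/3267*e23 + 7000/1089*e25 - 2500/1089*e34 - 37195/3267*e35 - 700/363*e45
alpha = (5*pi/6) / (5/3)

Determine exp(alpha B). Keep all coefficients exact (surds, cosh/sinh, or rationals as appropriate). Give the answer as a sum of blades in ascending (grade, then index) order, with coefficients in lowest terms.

B^2 term by term: the squares give (-5000/1089)^2*(e13)^2 + (1400/363)^2*(e15)^2 + (-25000/3267)^2*(e23)^2 + (7000/1089)^2*(e25)^2 + (-2500/1089)^2*(e34)^2 + (-37195/3267)^2*(e35)^2 + (-700/363)^2*(e45)^2 = 25000000/1185921*(+1) + 1960000/131769*(+1) + 625000000/10673289*(+1) + 49000000/1185921*(+1) + 6250000/1185921*(-1) + 1383468025/10673289*(-1) + 490000/131769*(-1) = -25/9 (each basis 2-blade squares to minus the product of its generators' squares); cross terms between blades sharing an index anticommute and cancel; the commuting (index-disjoint) pairs give grade-4 terms 2*c*c'*(blade product), which cancel blade by blade — e1235: 70000000/1185921 - 70000000/1185921 = 0; e1345: 7000000/395307 - 7000000/395307 = 0; e2345: 35000000/1185921 - 35000000/1185921 = 0 — confirming B is simple. So B^2 = -25/9.
B^2 = -25/9 — circular case — the even/odd split gives cos and sin: l = 5/3, alpha*l = 5*pi/6, so exp(alpha B) = cos(5*pi/6) + (sin(5*pi/6)/(5/3))*B = -sqrt(3)/2 + (3/10)*B.
Answer: -sqrt(3)/2 - 500/363*e13 + 140/121*e15 - 2500/1089*e23 + 700/363*e25 - 250/363*e34 - 7439/2178*e35 - 70/121*e45


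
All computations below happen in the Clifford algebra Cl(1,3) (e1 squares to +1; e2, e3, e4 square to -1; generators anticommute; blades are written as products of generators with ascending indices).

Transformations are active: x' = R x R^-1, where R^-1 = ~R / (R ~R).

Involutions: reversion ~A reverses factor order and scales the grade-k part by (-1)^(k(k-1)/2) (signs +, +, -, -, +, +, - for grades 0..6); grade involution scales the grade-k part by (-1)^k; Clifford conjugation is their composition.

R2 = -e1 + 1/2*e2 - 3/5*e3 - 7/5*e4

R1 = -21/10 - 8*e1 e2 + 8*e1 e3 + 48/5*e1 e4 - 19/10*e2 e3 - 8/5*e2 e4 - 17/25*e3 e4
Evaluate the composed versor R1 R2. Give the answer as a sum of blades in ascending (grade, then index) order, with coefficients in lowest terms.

Distribute over the terms of R2 (each basis-blade product reordered to ascending indices, repeated generators contracted through their squares):
R1 (-e1) = 21/10*e1 - 8*e2 + 8*e3 + 48/5*e4 + 19/10*e1 e2 e3 + 8/5*e1 e2 e4 + 17/25*e1 e3 e4
R1 (1/2*e2) = 4*e1 - 21/20*e2 - 19/20*e3 - 4/5*e4 - 4*e1 e2 e3 - 24/5*e1 e2 e4 - 17/50*e2 e3 e4
R1 (-3/5*e3) = 24/5*e1 - 57/50*e2 + 63/50*e3 + 51/125*e4 + 24/5*e1 e2 e3 + 144/25*e1 e3 e4 - 24/25*e2 e3 e4
R1 (-7/5*e4) = 336/25*e1 - 56/25*e2 - 119/125*e3 + 147/50*e4 + 56/5*e1 e2 e4 - 56/5*e1 e3 e4 + 133/50*e2 e3 e4
Summing the partial products and collecting blades:
Answer: 1217/50*e1 - 1243/100*e2 + 3679/500*e3 + 3037/250*e4 + 27/10*e1 e2 e3 + 8*e1 e2 e4 - 119/25*e1 e3 e4 + 34/25*e2 e3 e4


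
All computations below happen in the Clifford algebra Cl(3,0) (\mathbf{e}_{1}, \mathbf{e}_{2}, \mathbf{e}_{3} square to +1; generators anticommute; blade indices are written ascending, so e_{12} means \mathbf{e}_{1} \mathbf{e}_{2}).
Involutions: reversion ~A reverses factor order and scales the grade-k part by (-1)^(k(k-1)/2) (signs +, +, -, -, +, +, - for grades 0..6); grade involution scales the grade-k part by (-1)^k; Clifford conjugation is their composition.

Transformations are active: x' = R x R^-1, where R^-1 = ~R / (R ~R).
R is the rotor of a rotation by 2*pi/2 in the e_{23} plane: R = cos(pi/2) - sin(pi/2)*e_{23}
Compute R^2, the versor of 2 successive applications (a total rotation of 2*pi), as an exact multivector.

The rotor phase is half the rotation angle and phases add under composition, so 2 steps in the e_{23} plane accumulate phase 2*(pi/2) = \pi: R^2 = cos(\pi) - sin(\pi)*e_{23}.
cos(\pi) = -1 and sin(\pi) = 0, so R^2 = -1. The total rotation 2*pi is 1 full turn, so every vector returns to itself, yet the rotor is -1, on the OTHER sheet of the double cover (an odd number of 2*pi turns).
Answer: -1


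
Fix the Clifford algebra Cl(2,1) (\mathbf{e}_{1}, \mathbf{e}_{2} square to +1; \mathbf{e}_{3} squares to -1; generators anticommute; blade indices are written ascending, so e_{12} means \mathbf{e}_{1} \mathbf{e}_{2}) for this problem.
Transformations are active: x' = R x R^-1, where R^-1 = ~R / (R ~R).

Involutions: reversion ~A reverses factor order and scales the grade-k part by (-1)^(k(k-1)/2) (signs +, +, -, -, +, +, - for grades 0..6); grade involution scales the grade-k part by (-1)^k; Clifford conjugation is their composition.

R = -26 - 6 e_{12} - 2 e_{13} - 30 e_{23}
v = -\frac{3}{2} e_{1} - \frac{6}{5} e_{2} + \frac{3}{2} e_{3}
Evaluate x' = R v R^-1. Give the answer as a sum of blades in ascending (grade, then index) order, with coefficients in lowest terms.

~R = -26 + 6 e_{12} + 2 e_{13} + 30 e_{23}, and R ~R = -192, so R^-1 = ~R / (-192).
R v = \frac{246}{5} e_{1} + \frac{336}{5} e_{2} - 78 e_{3} + \frac{168}{5} e_{123}
Answer: \frac{173}{40} e_{1} + \frac{201}{10} e_{2} - \frac{821}{40} e_{3}


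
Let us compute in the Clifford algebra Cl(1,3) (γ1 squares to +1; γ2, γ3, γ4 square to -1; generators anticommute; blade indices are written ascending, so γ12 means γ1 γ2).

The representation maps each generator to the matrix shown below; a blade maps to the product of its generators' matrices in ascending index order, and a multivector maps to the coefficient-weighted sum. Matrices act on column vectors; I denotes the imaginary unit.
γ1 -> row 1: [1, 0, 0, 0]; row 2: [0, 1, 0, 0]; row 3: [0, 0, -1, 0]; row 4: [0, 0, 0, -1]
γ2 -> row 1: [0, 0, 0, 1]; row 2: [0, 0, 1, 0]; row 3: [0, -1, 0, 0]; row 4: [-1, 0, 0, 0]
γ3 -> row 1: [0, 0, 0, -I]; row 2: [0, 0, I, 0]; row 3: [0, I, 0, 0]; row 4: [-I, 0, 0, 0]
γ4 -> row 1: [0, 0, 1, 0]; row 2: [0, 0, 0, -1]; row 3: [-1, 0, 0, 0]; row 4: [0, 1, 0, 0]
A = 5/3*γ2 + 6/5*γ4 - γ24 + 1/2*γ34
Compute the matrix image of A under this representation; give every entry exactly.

Bivector images (products of the table entries): rho(γ24) = rho(γ2)rho(γ4) = row 1: [0, 1, 0, 0]; row 2: [-1, 0, 0, 0]; row 3: [0, 0, 0, 1]; row 4: [0, 0, -1, 0]; rho(γ34) = rho(γ3)rho(γ4) = row 1: [0, -I, 0, 0]; row 2: [-I, 0, 0, 0]; row 3: [0, 0, 0, -I]; row 4: [0, 0, -I, 0].
M = (5/3)*rho(γ2) + (6/5)*rho(γ4) + (-1)*rho(γ24) + (1/2)*rho(γ34), summed entrywise:
Answer: row 1: [0, -1 - I/2, 6/5, 5/3]; row 2: [1 - I/2, 0, 5/3, -6/5]; row 3: [-6/5, -5/3, 0, -1 - I/2]; row 4: [-5/3, 6/5, 1 - I/2, 0]


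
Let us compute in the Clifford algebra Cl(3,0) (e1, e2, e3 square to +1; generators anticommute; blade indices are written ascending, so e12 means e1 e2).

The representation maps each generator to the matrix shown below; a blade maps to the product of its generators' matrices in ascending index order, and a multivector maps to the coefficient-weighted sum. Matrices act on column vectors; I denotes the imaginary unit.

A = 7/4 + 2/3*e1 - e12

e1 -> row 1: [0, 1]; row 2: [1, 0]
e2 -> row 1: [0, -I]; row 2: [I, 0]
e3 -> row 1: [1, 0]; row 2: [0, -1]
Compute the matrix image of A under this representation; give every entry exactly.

Bivector images (products of the table entries): rho(e12) = rho(e1)rho(e2) = row 1: [I, 0]; row 2: [0, -I].
M = (7/4)*1 + (2/3)*rho(e1) + (-1)*rho(e12), summed entrywise (1 is the identity matrix):
Answer: row 1: [7/4 - I, 2/3]; row 2: [2/3, 7/4 + I]


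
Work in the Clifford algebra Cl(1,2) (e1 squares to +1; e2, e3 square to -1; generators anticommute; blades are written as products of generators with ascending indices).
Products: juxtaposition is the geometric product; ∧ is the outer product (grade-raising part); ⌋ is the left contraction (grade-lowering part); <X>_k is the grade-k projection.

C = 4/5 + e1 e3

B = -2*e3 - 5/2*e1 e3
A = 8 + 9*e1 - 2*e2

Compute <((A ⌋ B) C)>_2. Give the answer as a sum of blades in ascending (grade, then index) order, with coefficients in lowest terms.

step 1: -77/2*e3 - 20*e1 e3
step 2: -20 - 77/2*e1 - 154/5*e3 - 16*e1 e3
step 3: -16*e1 e3
Answer: -16*e1 e3


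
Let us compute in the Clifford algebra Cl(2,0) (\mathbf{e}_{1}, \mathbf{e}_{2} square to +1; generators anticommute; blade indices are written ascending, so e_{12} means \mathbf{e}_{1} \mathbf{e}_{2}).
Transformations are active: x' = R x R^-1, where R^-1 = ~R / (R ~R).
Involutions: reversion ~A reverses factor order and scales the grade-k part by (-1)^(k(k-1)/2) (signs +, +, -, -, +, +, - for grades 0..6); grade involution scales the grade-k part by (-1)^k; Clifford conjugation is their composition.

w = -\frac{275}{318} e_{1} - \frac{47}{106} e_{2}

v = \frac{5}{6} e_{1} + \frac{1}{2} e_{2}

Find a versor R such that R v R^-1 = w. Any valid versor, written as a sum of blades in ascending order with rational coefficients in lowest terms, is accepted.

A norm check does it: q(v) = q(w) = \frac{17}{18}, hence R = v + w = -\frac{5}{159} e_{1} + \frac{3}{53} e_{2} realises the map — parallel part kept, (v - w)/2 negated, v carried to w.
Answer: -\frac{5}{159} e_{1} + \frac{3}{53} e_{2}


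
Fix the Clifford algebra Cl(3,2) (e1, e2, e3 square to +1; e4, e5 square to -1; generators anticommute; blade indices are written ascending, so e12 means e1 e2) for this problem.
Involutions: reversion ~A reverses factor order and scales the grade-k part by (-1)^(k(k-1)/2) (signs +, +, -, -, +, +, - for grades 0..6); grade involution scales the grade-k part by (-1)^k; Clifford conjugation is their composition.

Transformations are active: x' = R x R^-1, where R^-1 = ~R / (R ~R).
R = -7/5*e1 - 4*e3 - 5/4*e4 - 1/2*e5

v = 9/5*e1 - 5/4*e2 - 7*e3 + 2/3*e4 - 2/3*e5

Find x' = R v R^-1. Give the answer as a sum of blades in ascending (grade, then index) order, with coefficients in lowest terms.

~R = -7/5*e1 - 4*e3 - 5/4*e4 - 1/2*e5, and R ~R = 6459/400, so R^-1 = ~R / (6459/400).
R v = 1299/50 + 7/4*e12 + 17*e13 + 79/60*e14 + 11/6*e15 - 5*e23 - 25/16*e24 - 5/8*e25 - 137/12*e34 - 5/6*e35 + 7/6*e45
Answer: -67873/10765*e1 + 5/4*e2 - 12641/2153*e3 - 30286/6459*e4 - 6086/6459*e5
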